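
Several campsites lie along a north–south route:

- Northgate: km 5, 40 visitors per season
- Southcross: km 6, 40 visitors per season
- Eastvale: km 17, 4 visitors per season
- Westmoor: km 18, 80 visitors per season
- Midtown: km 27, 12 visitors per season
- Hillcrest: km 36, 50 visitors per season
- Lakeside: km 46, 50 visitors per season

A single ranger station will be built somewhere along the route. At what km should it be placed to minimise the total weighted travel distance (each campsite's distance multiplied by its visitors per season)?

For a sum of weighted absolute distances on a line, the optimum is the weighted median (not the mean). Total weight W = 276; half-weight = 138.
Sort by position and accumulate weight:
  km 5 (Northgate, w=40) → cum 40
  km 6 (Southcross, w=40) → cum 80
  km 17 (Eastvale, w=4) → cum 84
  km 18 (Westmoor, w=80) → cum 164  ≥ 138 → median here
  km 27 (Midtown, w=12) → cum 176
  km 36 (Hillcrest, w=50) → cum 226
  km 46 (Lakeside, w=50) → cum 276
Optimal location: km 18.

x = 18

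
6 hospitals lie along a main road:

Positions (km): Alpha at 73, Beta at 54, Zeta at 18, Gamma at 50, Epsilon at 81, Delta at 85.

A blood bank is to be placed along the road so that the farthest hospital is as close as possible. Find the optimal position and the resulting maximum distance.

The 1-center on a line is the midpoint of the two extreme points: leftmost at 18, rightmost at 85.
Optimal location = (18 + 85)/2 = 51.5; maximum distance = (85 − 18)/2 = 33.5.

location 51.5, max distance 33.5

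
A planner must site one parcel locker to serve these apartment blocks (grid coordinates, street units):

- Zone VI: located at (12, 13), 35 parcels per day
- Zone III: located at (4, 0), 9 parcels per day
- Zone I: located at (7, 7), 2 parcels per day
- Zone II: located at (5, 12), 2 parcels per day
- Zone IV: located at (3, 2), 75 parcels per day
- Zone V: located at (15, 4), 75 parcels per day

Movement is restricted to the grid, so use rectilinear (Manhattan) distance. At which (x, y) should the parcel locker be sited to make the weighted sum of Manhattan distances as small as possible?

Manhattan distance separates: Σwᵢ(|x−xᵢ|+|y−yᵢ|) = Σwᵢ|x−xᵢ| + Σwᵢ|y−yᵢ|, so x and y are optimised independently as 1-D weighted medians.
Total weight W = 198; half = 99.
x-coordinate, sorted with cumulative weight:
  x=3 (Zone IV, w=75) cum 75
  x=4 (Zone III, w=9) cum 84
  x=5 (Zone II, w=2) cum 86
  x=7 (Zone I, w=2) cum 88
  x=12 (Zone VI, w=35) cum 123  ← median
  x=15 (Zone V, w=75) cum 198
⇒ x* = 12
y-coordinate, sorted with cumulative weight:
  y=0 (Zone III, w=9) cum 9
  y=2 (Zone IV, w=75) cum 84
  y=4 (Zone V, w=75) cum 159  ← median
  y=7 (Zone I, w=2) cum 161
  y=12 (Zone II, w=2) cum 163
  y=13 (Zone VI, w=35) cum 198
⇒ y* = 4

(12, 4)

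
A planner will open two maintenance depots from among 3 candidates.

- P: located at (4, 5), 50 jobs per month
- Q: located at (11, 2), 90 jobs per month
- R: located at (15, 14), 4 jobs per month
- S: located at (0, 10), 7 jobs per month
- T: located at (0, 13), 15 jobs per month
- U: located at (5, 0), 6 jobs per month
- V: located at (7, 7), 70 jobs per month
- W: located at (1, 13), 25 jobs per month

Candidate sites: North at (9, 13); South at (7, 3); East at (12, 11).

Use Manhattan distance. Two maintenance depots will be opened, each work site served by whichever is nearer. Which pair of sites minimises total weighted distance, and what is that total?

Evaluate every pair (each demand assigned to the nearer of the two):
  {North, South}: total = 1457
  {South, East}: total = 1660
  {North, East}: total = 2655
Best pair: {North, South} with total 1457.

{North, South}, total 1457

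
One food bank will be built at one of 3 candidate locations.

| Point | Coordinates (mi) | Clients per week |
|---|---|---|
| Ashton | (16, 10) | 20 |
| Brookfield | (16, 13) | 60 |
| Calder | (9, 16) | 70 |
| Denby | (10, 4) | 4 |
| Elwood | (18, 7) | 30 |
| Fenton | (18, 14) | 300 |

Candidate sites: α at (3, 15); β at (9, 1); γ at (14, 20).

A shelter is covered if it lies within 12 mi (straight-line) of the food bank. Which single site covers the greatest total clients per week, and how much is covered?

γ, covering 450

Coverage radius r = 12 mi; a point is covered iff (Δx)²+(Δy)² ≤ 12² = 144.
  α (3, 15): covers {Calder} → 70
  β (9, 1): covers {Ashton, Denby, Elwood} → 54
  γ (14, 20): covers {Ashton, Brookfield, Calder, Fenton} → 450
Maximum coverage at γ: 450 clients per week.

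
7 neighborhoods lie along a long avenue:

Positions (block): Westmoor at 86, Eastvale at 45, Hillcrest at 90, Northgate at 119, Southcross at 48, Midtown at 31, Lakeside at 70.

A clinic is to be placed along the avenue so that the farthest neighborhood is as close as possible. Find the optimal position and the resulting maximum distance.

The 1-center on a line is the midpoint of the two extreme points: leftmost at 31, rightmost at 119.
Optimal location = (31 + 119)/2 = 75; maximum distance = (119 − 31)/2 = 44.

location 75, max distance 44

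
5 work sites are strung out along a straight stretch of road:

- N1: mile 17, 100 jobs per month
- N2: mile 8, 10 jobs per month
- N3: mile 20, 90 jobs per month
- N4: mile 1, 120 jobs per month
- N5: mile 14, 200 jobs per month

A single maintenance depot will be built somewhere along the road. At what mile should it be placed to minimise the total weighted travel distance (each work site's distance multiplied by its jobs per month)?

For a sum of weighted absolute distances on a line, the optimum is the weighted median (not the mean). Total weight W = 520; half-weight = 260.
Sort by position and accumulate weight:
  mile 1 (N4, w=120) → cum 120
  mile 8 (N2, w=10) → cum 130
  mile 14 (N5, w=200) → cum 330  ≥ 260 → median here
  mile 17 (N1, w=100) → cum 430
  mile 20 (N3, w=90) → cum 520
Optimal location: mile 14.

x = 14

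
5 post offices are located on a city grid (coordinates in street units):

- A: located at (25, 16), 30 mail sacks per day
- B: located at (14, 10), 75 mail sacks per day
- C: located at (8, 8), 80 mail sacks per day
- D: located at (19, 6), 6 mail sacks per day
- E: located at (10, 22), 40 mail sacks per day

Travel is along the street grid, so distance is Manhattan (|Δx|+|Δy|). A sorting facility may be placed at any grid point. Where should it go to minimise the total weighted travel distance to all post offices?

Manhattan distance separates: Σwᵢ(|x−xᵢ|+|y−yᵢ|) = Σwᵢ|x−xᵢ| + Σwᵢ|y−yᵢ|, so x and y are optimised independently as 1-D weighted medians.
Total weight W = 231; half = 115.5.
x-coordinate, sorted with cumulative weight:
  x=8 (C, w=80) cum 80
  x=10 (E, w=40) cum 120  ← median
  x=14 (B, w=75) cum 195
  x=19 (D, w=6) cum 201
  x=25 (A, w=30) cum 231
⇒ x* = 10
y-coordinate, sorted with cumulative weight:
  y=6 (D, w=6) cum 6
  y=8 (C, w=80) cum 86
  y=10 (B, w=75) cum 161  ← median
  y=16 (A, w=30) cum 191
  y=22 (E, w=40) cum 231
⇒ y* = 10

(10, 10)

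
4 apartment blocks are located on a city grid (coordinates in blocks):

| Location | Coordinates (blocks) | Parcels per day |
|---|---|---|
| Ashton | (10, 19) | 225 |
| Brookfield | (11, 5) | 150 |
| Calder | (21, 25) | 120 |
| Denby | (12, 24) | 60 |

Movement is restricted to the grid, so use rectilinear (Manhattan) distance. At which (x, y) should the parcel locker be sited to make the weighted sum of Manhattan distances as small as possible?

(11, 19)

Manhattan distance separates: Σwᵢ(|x−xᵢ|+|y−yᵢ|) = Σwᵢ|x−xᵢ| + Σwᵢ|y−yᵢ|, so x and y are optimised independently as 1-D weighted medians.
Total weight W = 555; half = 277.5.
x-coordinate, sorted with cumulative weight:
  x=10 (Ashton, w=225) cum 225
  x=11 (Brookfield, w=150) cum 375  ← median
  x=12 (Denby, w=60) cum 435
  x=21 (Calder, w=120) cum 555
⇒ x* = 11
y-coordinate, sorted with cumulative weight:
  y=5 (Brookfield, w=150) cum 150
  y=19 (Ashton, w=225) cum 375  ← median
  y=24 (Denby, w=60) cum 435
  y=25 (Calder, w=120) cum 555
⇒ y* = 19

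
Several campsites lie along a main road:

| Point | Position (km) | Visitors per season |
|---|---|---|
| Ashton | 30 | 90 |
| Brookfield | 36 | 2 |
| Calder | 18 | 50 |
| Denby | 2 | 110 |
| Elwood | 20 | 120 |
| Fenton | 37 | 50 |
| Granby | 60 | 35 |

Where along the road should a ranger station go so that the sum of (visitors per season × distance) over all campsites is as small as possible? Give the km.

For a sum of weighted absolute distances on a line, the optimum is the weighted median (not the mean). Total weight W = 457; half-weight = 228.5.
Sort by position and accumulate weight:
  km 2 (Denby, w=110) → cum 110
  km 18 (Calder, w=50) → cum 160
  km 20 (Elwood, w=120) → cum 280  ≥ 228.5 → median here
  km 30 (Ashton, w=90) → cum 370
  km 36 (Brookfield, w=2) → cum 372
  km 37 (Fenton, w=50) → cum 422
  km 60 (Granby, w=35) → cum 457
Optimal location: km 20.

x = 20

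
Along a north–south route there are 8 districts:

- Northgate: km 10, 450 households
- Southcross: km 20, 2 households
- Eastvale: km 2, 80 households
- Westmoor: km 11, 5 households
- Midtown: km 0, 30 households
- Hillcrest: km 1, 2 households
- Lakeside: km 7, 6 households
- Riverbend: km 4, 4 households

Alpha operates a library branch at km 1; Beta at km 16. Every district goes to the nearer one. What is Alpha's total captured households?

122

The indifferent point is the midpoint (1+16)/2 = 8.5; districts left of it (closer to Alpha at 1) go to Alpha, those right go to Beta.
  Midtown at 0 (w=30) → Alpha
  Hillcrest at 1 (w=2) → Alpha
  Eastvale at 2 (w=80) → Alpha
  Riverbend at 4 (w=4) → Alpha
  Lakeside at 7 (w=6) → Alpha
  Northgate at 10 (w=450) → Beta
  Westmoor at 11 (w=5) → Beta
  Southcross at 20 (w=2) → Beta
Alpha captures 122; Beta captures 457.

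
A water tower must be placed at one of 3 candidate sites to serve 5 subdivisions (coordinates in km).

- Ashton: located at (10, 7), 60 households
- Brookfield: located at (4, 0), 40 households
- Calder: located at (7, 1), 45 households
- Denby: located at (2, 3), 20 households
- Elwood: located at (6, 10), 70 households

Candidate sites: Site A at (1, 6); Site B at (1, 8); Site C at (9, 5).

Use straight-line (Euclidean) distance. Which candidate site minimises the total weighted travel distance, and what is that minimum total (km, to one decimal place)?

Site C, total 1172.0 km

Total weighted distance at each candidate:
  Site A (1, 6): total = 1674.6
  Site B (1, 8): total = 1778.9
  Site C (9, 5): total = 1172.0
Minimum is at Site C with total 1172.0 km.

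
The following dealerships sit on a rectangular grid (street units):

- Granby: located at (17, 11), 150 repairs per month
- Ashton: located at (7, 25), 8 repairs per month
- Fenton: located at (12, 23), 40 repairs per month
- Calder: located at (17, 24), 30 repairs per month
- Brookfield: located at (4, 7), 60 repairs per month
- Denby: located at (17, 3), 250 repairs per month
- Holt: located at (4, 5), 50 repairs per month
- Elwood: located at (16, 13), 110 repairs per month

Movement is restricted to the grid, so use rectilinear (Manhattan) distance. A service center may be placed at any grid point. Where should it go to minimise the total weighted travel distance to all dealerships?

Manhattan distance separates: Σwᵢ(|x−xᵢ|+|y−yᵢ|) = Σwᵢ|x−xᵢ| + Σwᵢ|y−yᵢ|, so x and y are optimised independently as 1-D weighted medians.
Total weight W = 698; half = 349.
x-coordinate, sorted with cumulative weight:
  x=4 (Brookfield, w=60) cum 60
  x=4 (Holt, w=50) cum 110
  x=7 (Ashton, w=8) cum 118
  x=12 (Fenton, w=40) cum 158
  x=16 (Elwood, w=110) cum 268
  x=17 (Granby, w=150) cum 418  ← median
  x=17 (Calder, w=30) cum 448
  x=17 (Denby, w=250) cum 698
⇒ x* = 17
y-coordinate, sorted with cumulative weight:
  y=3 (Denby, w=250) cum 250
  y=5 (Holt, w=50) cum 300
  y=7 (Brookfield, w=60) cum 360  ← median
  y=11 (Granby, w=150) cum 510
  y=13 (Elwood, w=110) cum 620
  y=23 (Fenton, w=40) cum 660
  y=24 (Calder, w=30) cum 690
  y=25 (Ashton, w=8) cum 698
⇒ y* = 7

(17, 7)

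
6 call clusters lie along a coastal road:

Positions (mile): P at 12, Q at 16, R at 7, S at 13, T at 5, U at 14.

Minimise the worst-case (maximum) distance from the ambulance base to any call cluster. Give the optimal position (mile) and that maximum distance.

The 1-center on a line is the midpoint of the two extreme points: leftmost at 5, rightmost at 16.
Optimal location = (5 + 16)/2 = 10.5; maximum distance = (16 − 5)/2 = 5.5.

location 10.5, max distance 5.5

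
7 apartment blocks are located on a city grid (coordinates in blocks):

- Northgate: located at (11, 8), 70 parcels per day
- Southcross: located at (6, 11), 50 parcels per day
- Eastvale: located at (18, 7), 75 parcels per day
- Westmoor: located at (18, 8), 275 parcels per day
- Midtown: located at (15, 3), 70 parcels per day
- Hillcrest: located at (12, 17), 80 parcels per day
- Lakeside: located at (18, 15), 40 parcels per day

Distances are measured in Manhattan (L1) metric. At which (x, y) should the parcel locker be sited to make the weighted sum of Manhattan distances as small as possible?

Manhattan distance separates: Σwᵢ(|x−xᵢ|+|y−yᵢ|) = Σwᵢ|x−xᵢ| + Σwᵢ|y−yᵢ|, so x and y are optimised independently as 1-D weighted medians.
Total weight W = 660; half = 330.
x-coordinate, sorted with cumulative weight:
  x=6 (Southcross, w=50) cum 50
  x=11 (Northgate, w=70) cum 120
  x=12 (Hillcrest, w=80) cum 200
  x=15 (Midtown, w=70) cum 270
  x=18 (Eastvale, w=75) cum 345  ← median
  x=18 (Westmoor, w=275) cum 620
  x=18 (Lakeside, w=40) cum 660
⇒ x* = 18
y-coordinate, sorted with cumulative weight:
  y=3 (Midtown, w=70) cum 70
  y=7 (Eastvale, w=75) cum 145
  y=8 (Northgate, w=70) cum 215
  y=8 (Westmoor, w=275) cum 490  ← median
  y=11 (Southcross, w=50) cum 540
  y=15 (Lakeside, w=40) cum 580
  y=17 (Hillcrest, w=80) cum 660
⇒ y* = 8

(18, 8)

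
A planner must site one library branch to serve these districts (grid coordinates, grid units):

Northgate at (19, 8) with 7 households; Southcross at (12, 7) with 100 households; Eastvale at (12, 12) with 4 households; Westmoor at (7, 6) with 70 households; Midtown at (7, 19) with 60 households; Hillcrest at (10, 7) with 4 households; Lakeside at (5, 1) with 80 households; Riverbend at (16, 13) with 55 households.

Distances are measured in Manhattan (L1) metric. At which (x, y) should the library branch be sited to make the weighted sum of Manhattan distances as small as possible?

Manhattan distance separates: Σwᵢ(|x−xᵢ|+|y−yᵢ|) = Σwᵢ|x−xᵢ| + Σwᵢ|y−yᵢ|, so x and y are optimised independently as 1-D weighted medians.
Total weight W = 380; half = 190.
x-coordinate, sorted with cumulative weight:
  x=5 (Lakeside, w=80) cum 80
  x=7 (Westmoor, w=70) cum 150
  x=7 (Midtown, w=60) cum 210  ← median
  x=10 (Hillcrest, w=4) cum 214
  x=12 (Southcross, w=100) cum 314
  x=12 (Eastvale, w=4) cum 318
  x=16 (Riverbend, w=55) cum 373
  x=19 (Northgate, w=7) cum 380
⇒ x* = 7
y-coordinate, sorted with cumulative weight:
  y=1 (Lakeside, w=80) cum 80
  y=6 (Westmoor, w=70) cum 150
  y=7 (Southcross, w=100) cum 250  ← median
  y=7 (Hillcrest, w=4) cum 254
  y=8 (Northgate, w=7) cum 261
  y=12 (Eastvale, w=4) cum 265
  y=13 (Riverbend, w=55) cum 320
  y=19 (Midtown, w=60) cum 380
⇒ y* = 7

(7, 7)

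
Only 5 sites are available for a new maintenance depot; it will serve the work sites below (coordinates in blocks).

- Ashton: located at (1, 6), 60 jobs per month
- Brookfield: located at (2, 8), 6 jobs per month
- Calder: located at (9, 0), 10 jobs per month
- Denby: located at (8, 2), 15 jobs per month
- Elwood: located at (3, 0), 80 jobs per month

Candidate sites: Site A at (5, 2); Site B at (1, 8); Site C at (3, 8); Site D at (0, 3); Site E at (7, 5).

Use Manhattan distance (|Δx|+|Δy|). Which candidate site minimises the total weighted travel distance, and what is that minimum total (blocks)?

Site A, total 959 blocks

Total weighted distance at each candidate:
  Site A (5, 2): total = 959
  Site B (1, 8): total = 1281
  Site C (3, 8): total = 1191
  Site D (0, 3): total = 1017
  Site E (7, 5): total = 1318
Minimum is at Site A with total 959 blocks.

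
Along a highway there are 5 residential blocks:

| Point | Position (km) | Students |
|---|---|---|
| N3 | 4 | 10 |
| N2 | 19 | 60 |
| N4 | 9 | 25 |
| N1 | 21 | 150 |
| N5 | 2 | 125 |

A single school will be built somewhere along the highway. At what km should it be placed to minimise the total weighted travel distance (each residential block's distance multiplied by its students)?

For a sum of weighted absolute distances on a line, the optimum is the weighted median (not the mean). Total weight W = 370; half-weight = 185.
Sort by position and accumulate weight:
  km 2 (N5, w=125) → cum 125
  km 4 (N3, w=10) → cum 135
  km 9 (N4, w=25) → cum 160
  km 19 (N2, w=60) → cum 220  ≥ 185 → median here
  km 21 (N1, w=150) → cum 370
Optimal location: km 19.

x = 19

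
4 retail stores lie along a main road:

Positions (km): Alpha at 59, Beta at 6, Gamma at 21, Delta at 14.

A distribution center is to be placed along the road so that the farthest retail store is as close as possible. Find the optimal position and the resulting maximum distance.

location 32.5, max distance 26.5

The 1-center on a line is the midpoint of the two extreme points: leftmost at 6, rightmost at 59.
Optimal location = (6 + 59)/2 = 32.5; maximum distance = (59 − 6)/2 = 26.5.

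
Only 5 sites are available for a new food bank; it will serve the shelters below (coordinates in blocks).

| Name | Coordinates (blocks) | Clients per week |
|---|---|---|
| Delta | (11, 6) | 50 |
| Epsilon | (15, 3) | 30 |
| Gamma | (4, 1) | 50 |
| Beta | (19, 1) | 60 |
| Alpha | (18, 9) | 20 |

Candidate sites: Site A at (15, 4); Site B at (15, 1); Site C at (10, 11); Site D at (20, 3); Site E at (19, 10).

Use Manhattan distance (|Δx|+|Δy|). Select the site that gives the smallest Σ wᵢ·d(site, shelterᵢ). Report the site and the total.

Site B, total 1520 blocks

Total weighted distance at each candidate:
  Site A (15, 4): total = 1610
  Site B (15, 1): total = 1520
  Site C (10, 11): total = 2830
  Site D (20, 3): total = 1990
  Site E (19, 10): total = 2710
Minimum is at Site B with total 1520 blocks.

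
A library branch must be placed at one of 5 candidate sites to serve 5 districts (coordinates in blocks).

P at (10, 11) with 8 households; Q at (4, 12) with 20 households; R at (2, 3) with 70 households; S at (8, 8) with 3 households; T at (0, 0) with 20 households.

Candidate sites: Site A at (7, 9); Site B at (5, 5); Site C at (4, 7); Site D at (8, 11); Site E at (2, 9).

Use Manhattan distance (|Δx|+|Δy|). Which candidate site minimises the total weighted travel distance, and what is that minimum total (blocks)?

Site B, total 816 blocks

Total weighted distance at each candidate:
  Site A (7, 9): total = 1256
  Site B (5, 5): total = 816
  Site C (4, 7): total = 835
  Site D (8, 11): total = 1485
  Site E (2, 9): total = 841
Minimum is at Site B with total 816 blocks.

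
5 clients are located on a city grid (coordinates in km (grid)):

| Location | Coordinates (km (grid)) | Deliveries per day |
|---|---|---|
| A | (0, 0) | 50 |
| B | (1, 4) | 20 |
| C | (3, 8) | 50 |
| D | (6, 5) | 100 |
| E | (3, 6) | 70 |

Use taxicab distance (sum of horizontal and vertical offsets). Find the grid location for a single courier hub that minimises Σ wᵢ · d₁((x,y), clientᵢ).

Manhattan distance separates: Σwᵢ(|x−xᵢ|+|y−yᵢ|) = Σwᵢ|x−xᵢ| + Σwᵢ|y−yᵢ|, so x and y are optimised independently as 1-D weighted medians.
Total weight W = 290; half = 145.
x-coordinate, sorted with cumulative weight:
  x=0 (A, w=50) cum 50
  x=1 (B, w=20) cum 70
  x=3 (C, w=50) cum 120
  x=3 (E, w=70) cum 190  ← median
  x=6 (D, w=100) cum 290
⇒ x* = 3
y-coordinate, sorted with cumulative weight:
  y=0 (A, w=50) cum 50
  y=4 (B, w=20) cum 70
  y=5 (D, w=100) cum 170  ← median
  y=6 (E, w=70) cum 240
  y=8 (C, w=50) cum 290
⇒ y* = 5

(3, 5)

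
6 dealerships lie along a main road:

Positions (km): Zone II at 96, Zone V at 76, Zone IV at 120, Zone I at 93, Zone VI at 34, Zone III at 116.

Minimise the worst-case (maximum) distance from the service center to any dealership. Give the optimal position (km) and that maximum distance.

location 77, max distance 43

The 1-center on a line is the midpoint of the two extreme points: leftmost at 34, rightmost at 120.
Optimal location = (34 + 120)/2 = 77; maximum distance = (120 − 34)/2 = 43.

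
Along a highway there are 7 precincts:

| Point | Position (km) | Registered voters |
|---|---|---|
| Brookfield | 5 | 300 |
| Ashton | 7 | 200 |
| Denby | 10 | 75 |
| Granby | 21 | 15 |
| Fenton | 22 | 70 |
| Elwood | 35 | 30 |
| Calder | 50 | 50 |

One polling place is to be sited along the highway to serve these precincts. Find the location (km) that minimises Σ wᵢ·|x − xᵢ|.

x = 7

For a sum of weighted absolute distances on a line, the optimum is the weighted median (not the mean). Total weight W = 740; half-weight = 370.
Sort by position and accumulate weight:
  km 5 (Brookfield, w=300) → cum 300
  km 7 (Ashton, w=200) → cum 500  ≥ 370 → median here
  km 10 (Denby, w=75) → cum 575
  km 21 (Granby, w=15) → cum 590
  km 22 (Fenton, w=70) → cum 660
  km 35 (Elwood, w=30) → cum 690
  km 50 (Calder, w=50) → cum 740
Optimal location: km 7.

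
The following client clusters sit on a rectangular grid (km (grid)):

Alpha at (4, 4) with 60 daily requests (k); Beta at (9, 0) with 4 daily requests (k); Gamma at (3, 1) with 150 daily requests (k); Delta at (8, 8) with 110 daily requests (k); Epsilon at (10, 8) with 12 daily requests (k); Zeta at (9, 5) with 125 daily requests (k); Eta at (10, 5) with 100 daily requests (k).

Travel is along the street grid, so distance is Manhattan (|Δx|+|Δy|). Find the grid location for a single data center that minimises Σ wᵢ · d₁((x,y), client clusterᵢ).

Manhattan distance separates: Σwᵢ(|x−xᵢ|+|y−yᵢ|) = Σwᵢ|x−xᵢ| + Σwᵢ|y−yᵢ|, so x and y are optimised independently as 1-D weighted medians.
Total weight W = 561; half = 280.5.
x-coordinate, sorted with cumulative weight:
  x=3 (Gamma, w=150) cum 150
  x=4 (Alpha, w=60) cum 210
  x=8 (Delta, w=110) cum 320  ← median
  x=9 (Beta, w=4) cum 324
  x=9 (Zeta, w=125) cum 449
  x=10 (Epsilon, w=12) cum 461
  x=10 (Eta, w=100) cum 561
⇒ x* = 8
y-coordinate, sorted with cumulative weight:
  y=0 (Beta, w=4) cum 4
  y=1 (Gamma, w=150) cum 154
  y=4 (Alpha, w=60) cum 214
  y=5 (Zeta, w=125) cum 339  ← median
  y=5 (Eta, w=100) cum 439
  y=8 (Delta, w=110) cum 549
  y=8 (Epsilon, w=12) cum 561
⇒ y* = 5

(8, 5)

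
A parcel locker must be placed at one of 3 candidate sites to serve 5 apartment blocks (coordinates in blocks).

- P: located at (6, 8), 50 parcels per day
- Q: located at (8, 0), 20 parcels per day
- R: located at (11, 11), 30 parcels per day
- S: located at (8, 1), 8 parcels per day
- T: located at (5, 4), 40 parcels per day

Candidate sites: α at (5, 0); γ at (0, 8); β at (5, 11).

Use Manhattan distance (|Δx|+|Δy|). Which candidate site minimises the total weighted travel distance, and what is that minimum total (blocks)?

β, total 1044 blocks

Total weighted distance at each candidate:
  α (5, 0): total = 1212
  γ (0, 8): total = 1520
  β (5, 11): total = 1044
Minimum is at β with total 1044 blocks.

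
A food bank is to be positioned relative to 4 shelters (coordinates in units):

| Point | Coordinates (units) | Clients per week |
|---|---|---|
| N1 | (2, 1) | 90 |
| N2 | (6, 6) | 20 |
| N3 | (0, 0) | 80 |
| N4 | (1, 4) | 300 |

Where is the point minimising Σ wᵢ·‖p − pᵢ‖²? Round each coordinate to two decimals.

(1.22, 2.88)

The minimiser of Σwᵢ‖p−pᵢ‖² is the weighted centroid p* = (Σwᵢpᵢ)/(Σwᵢ).
Σwᵢ = 490.
Σwᵢxᵢ = 90·2 + 20·6 + 80·0 + 300·1 = 600.
Σwᵢyᵢ = 90·1 + 20·6 + 80·0 + 300·4 = 1410.
x* = 600/490 = 1.22, y* = 1410/490 = 2.88.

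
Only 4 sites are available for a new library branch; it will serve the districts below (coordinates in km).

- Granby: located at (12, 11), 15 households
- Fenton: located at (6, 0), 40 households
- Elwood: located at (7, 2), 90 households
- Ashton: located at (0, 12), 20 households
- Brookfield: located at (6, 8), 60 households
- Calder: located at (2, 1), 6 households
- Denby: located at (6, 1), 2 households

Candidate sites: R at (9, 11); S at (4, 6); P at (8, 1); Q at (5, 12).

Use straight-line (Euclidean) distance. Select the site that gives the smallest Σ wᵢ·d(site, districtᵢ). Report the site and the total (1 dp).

P, total 1127.1 km

Total weighted distance at each candidate:
  R (9, 11): total = 1860.6
  S (4, 6): total = 1201.5
  P (8, 1): total = 1127.1
  Q (5, 12): total = 1943.4
Minimum is at P with total 1127.1 km.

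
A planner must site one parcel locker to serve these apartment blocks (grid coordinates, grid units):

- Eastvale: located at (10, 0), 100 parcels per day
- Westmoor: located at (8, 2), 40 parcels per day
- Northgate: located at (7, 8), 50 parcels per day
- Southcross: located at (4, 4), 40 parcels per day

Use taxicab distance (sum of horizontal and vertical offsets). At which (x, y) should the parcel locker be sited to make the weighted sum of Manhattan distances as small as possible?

(8, 2)

Manhattan distance separates: Σwᵢ(|x−xᵢ|+|y−yᵢ|) = Σwᵢ|x−xᵢ| + Σwᵢ|y−yᵢ|, so x and y are optimised independently as 1-D weighted medians.
Total weight W = 230; half = 115.
x-coordinate, sorted with cumulative weight:
  x=4 (Southcross, w=40) cum 40
  x=7 (Northgate, w=50) cum 90
  x=8 (Westmoor, w=40) cum 130  ← median
  x=10 (Eastvale, w=100) cum 230
⇒ x* = 8
y-coordinate, sorted with cumulative weight:
  y=0 (Eastvale, w=100) cum 100
  y=2 (Westmoor, w=40) cum 140  ← median
  y=4 (Southcross, w=40) cum 180
  y=8 (Northgate, w=50) cum 230
⇒ y* = 2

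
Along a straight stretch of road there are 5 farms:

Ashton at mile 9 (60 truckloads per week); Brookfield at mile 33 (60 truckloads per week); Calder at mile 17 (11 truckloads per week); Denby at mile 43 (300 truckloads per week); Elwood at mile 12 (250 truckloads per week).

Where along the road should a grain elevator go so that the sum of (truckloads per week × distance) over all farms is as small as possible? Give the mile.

x = 33

For a sum of weighted absolute distances on a line, the optimum is the weighted median (not the mean). Total weight W = 681; half-weight = 340.5.
Sort by position and accumulate weight:
  mile 9 (Ashton, w=60) → cum 60
  mile 12 (Elwood, w=250) → cum 310
  mile 17 (Calder, w=11) → cum 321
  mile 33 (Brookfield, w=60) → cum 381  ≥ 340.5 → median here
  mile 43 (Denby, w=300) → cum 681
Optimal location: mile 33.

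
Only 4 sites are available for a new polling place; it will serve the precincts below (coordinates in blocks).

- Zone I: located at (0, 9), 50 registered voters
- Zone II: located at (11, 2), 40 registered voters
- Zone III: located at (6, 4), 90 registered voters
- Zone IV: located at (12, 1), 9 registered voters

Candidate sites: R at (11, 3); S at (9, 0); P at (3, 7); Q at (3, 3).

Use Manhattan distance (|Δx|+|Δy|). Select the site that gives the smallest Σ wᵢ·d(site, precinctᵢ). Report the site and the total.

Q, total 1269 blocks

Total weighted distance at each candidate:
  R (11, 3): total = 1457
  S (9, 0): total = 1726
  P (3, 7): total = 1445
  Q (3, 3): total = 1269
Minimum is at Q with total 1269 blocks.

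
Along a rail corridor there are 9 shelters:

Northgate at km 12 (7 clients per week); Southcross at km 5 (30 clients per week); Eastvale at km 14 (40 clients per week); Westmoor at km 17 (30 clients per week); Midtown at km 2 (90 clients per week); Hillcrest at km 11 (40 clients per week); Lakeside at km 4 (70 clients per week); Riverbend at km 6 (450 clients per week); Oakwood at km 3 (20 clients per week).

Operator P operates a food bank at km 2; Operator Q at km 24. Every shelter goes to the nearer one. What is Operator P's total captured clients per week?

The indifferent point is the midpoint (2+24)/2 = 13; shelters left of it (closer to Operator P at 2) go to Operator P, those right go to Operator Q.
  Midtown at 2 (w=90) → Operator P
  Oakwood at 3 (w=20) → Operator P
  Lakeside at 4 (w=70) → Operator P
  Southcross at 5 (w=30) → Operator P
  Riverbend at 6 (w=450) → Operator P
  Hillcrest at 11 (w=40) → Operator P
  Northgate at 12 (w=7) → Operator P
  Eastvale at 14 (w=40) → Operator Q
  Westmoor at 17 (w=30) → Operator Q
Operator P captures 707; Operator Q captures 70.

707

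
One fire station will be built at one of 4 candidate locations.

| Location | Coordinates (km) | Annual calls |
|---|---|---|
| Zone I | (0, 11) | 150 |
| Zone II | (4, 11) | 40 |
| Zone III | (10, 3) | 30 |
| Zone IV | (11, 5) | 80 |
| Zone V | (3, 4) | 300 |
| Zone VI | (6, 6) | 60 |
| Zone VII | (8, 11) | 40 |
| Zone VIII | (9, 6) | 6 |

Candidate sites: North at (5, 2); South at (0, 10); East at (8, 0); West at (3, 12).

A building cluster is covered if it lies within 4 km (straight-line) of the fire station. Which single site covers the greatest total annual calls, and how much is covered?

North, covering 300

Coverage radius r = 4 km; a point is covered iff (Δx)²+(Δy)² ≤ 4² = 16.
  North (5, 2): covers {Zone V} → 300
  South (0, 10): covers {Zone I} → 150
  East (8, 0): covers {Zone III} → 30
  West (3, 12): covers {Zone I, Zone II} → 190
Maximum coverage at North: 300 annual calls.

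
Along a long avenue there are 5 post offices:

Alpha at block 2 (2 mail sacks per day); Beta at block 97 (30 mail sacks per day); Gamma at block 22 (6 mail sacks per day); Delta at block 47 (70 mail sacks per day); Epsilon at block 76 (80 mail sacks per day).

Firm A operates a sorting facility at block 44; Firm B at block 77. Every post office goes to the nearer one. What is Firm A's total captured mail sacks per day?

78

The indifferent point is the midpoint (44+77)/2 = 60.5; post offices left of it (closer to Firm A at 44) go to Firm A, those right go to Firm B.
  Alpha at 2 (w=2) → Firm A
  Gamma at 22 (w=6) → Firm A
  Delta at 47 (w=70) → Firm A
  Epsilon at 76 (w=80) → Firm B
  Beta at 97 (w=30) → Firm B
Firm A captures 78; Firm B captures 110.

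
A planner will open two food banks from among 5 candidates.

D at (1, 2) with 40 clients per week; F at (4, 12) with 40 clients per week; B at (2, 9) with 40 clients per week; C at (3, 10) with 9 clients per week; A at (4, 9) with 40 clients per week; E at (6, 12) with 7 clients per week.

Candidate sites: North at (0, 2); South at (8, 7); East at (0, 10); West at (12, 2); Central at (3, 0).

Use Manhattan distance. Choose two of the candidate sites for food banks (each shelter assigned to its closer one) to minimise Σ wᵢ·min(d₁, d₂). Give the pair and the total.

{North, East}, total 683

Evaluate every pair (each demand assigned to the nearer of the two):
  {North, East}: total = 683
  {East, Central}: total = 803
  {South, East}: total = 996
  {East, West}: total = 1003
  {North, South}: total = 1081
  {South, Central}: total = 1201
  {South, West}: total = 1481
  {North, Central}: total = 1515
  {North, West}: total = 1611
  {West, Central}: total = 1675
Best pair: {North, East} with total 683.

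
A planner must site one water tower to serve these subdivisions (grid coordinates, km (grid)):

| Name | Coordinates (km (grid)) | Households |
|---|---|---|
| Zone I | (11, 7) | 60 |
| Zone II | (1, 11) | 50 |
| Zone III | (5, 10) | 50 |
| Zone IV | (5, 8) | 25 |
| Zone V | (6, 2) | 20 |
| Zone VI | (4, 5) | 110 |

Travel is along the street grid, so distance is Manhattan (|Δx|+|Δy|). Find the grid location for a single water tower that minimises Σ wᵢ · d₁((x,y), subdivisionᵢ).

Manhattan distance separates: Σwᵢ(|x−xᵢ|+|y−yᵢ|) = Σwᵢ|x−xᵢ| + Σwᵢ|y−yᵢ|, so x and y are optimised independently as 1-D weighted medians.
Total weight W = 315; half = 157.5.
x-coordinate, sorted with cumulative weight:
  x=1 (Zone II, w=50) cum 50
  x=4 (Zone VI, w=110) cum 160  ← median
  x=5 (Zone III, w=50) cum 210
  x=5 (Zone IV, w=25) cum 235
  x=6 (Zone V, w=20) cum 255
  x=11 (Zone I, w=60) cum 315
⇒ x* = 4
y-coordinate, sorted with cumulative weight:
  y=2 (Zone V, w=20) cum 20
  y=5 (Zone VI, w=110) cum 130
  y=7 (Zone I, w=60) cum 190  ← median
  y=8 (Zone IV, w=25) cum 215
  y=10 (Zone III, w=50) cum 265
  y=11 (Zone II, w=50) cum 315
⇒ y* = 7

(4, 7)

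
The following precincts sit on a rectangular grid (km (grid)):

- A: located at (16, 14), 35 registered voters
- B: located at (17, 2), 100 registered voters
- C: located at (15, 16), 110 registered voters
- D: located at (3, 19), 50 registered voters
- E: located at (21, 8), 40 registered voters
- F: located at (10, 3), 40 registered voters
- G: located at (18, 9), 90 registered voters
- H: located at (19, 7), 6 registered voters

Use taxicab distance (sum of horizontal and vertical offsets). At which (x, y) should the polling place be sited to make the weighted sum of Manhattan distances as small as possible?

(17, 9)

Manhattan distance separates: Σwᵢ(|x−xᵢ|+|y−yᵢ|) = Σwᵢ|x−xᵢ| + Σwᵢ|y−yᵢ|, so x and y are optimised independently as 1-D weighted medians.
Total weight W = 471; half = 235.5.
x-coordinate, sorted with cumulative weight:
  x=3 (D, w=50) cum 50
  x=10 (F, w=40) cum 90
  x=15 (C, w=110) cum 200
  x=16 (A, w=35) cum 235
  x=17 (B, w=100) cum 335  ← median
  x=18 (G, w=90) cum 425
  x=19 (H, w=6) cum 431
  x=21 (E, w=40) cum 471
⇒ x* = 17
y-coordinate, sorted with cumulative weight:
  y=2 (B, w=100) cum 100
  y=3 (F, w=40) cum 140
  y=7 (H, w=6) cum 146
  y=8 (E, w=40) cum 186
  y=9 (G, w=90) cum 276  ← median
  y=14 (A, w=35) cum 311
  y=16 (C, w=110) cum 421
  y=19 (D, w=50) cum 471
⇒ y* = 9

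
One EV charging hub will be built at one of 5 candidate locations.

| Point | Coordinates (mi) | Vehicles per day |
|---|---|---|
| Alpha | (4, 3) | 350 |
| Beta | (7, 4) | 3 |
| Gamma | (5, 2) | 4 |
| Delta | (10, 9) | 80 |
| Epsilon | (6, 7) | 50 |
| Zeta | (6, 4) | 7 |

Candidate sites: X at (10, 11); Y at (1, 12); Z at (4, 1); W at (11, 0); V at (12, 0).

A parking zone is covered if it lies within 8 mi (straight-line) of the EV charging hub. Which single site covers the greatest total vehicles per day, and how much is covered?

Z, covering 414

Coverage radius r = 8 mi; a point is covered iff (Δx)²+(Δy)² ≤ 8² = 64.
  X (10, 11): covers {Beta, Delta, Epsilon} → 133
  Y (1, 12): covers {Epsilon} → 50
  Z (4, 1): covers {Alpha, Beta, Gamma, Epsilon, Zeta} → 414
  W (11, 0): covers {Alpha, Beta, Gamma, Zeta} → 364
  V (12, 0): covers {Beta, Gamma, Zeta} → 14
Maximum coverage at Z: 414 vehicles per day.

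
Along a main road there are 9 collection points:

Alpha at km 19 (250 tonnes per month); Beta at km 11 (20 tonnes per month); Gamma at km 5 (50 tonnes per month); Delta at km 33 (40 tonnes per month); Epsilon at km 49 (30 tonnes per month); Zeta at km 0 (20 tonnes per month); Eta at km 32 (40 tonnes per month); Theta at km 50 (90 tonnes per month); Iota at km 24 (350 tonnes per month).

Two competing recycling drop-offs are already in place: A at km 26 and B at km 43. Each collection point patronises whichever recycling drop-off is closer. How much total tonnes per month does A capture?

The indifferent point is the midpoint (26+43)/2 = 34.5; collection points left of it (closer to A at 26) go to A, those right go to B.
  Zeta at 0 (w=20) → A
  Gamma at 5 (w=50) → A
  Beta at 11 (w=20) → A
  Alpha at 19 (w=250) → A
  Iota at 24 (w=350) → A
  Eta at 32 (w=40) → A
  Delta at 33 (w=40) → A
  Epsilon at 49 (w=30) → B
  Theta at 50 (w=90) → B
A captures 770; B captures 120.

770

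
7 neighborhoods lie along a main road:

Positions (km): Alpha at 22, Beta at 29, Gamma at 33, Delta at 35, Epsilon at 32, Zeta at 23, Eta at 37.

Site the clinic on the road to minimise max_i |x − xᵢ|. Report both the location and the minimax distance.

The 1-center on a line is the midpoint of the two extreme points: leftmost at 22, rightmost at 37.
Optimal location = (22 + 37)/2 = 29.5; maximum distance = (37 − 22)/2 = 7.5.

location 29.5, max distance 7.5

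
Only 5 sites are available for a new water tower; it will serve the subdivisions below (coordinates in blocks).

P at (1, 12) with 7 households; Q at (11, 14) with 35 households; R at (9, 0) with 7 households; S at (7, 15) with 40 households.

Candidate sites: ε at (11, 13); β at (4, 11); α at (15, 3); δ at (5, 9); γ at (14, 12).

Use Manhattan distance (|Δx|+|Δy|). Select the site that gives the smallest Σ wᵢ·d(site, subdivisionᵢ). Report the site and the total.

Total weighted distance at each candidate:
  ε (11, 13): total = 457
  β (4, 11): total = 770
  α (15, 3): total = 1549
  δ (5, 9): total = 845
  γ (14, 12): total = 785
Minimum is at ε with total 457 blocks.

ε, total 457 blocks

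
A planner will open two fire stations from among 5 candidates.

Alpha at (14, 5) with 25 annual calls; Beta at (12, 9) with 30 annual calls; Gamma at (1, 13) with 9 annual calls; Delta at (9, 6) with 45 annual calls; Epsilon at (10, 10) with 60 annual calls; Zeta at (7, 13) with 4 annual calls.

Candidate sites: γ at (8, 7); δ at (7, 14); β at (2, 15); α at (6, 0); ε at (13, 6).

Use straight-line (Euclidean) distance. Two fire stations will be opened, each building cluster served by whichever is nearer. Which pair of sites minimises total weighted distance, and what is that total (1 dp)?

{γ, ε}, total 517.5

Evaluate every pair (each demand assigned to the nearer of the two):
  {γ, ε}: total = 517.5
  {γ, β}: total = 613.9
  {γ, δ}: total = 631.0
  {β, ε}: total = 651.9
  {δ, ε}: total = 669.0
  {γ, α}: total = 679.6
  {α, ε}: total = 772.1
  {δ, α}: total = 1108.6
  {δ, β}: total = 1192.4
  {β, α}: total = 1469.9
Best pair: {γ, ε} with total 517.5.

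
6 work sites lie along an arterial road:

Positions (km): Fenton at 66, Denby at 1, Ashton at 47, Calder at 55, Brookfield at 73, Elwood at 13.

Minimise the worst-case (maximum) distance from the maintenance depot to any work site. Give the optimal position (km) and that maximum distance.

The 1-center on a line is the midpoint of the two extreme points: leftmost at 1, rightmost at 73.
Optimal location = (1 + 73)/2 = 37; maximum distance = (73 − 1)/2 = 36.

location 37, max distance 36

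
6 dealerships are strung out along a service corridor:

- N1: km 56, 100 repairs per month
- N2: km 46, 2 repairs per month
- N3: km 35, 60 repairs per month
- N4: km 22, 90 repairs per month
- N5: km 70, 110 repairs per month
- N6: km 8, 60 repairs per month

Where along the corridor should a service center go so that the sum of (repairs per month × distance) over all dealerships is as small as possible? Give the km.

x = 46

For a sum of weighted absolute distances on a line, the optimum is the weighted median (not the mean). Total weight W = 422; half-weight = 211.
Sort by position and accumulate weight:
  km 8 (N6, w=60) → cum 60
  km 22 (N4, w=90) → cum 150
  km 35 (N3, w=60) → cum 210
  km 46 (N2, w=2) → cum 212  ≥ 211 → median here
  km 56 (N1, w=100) → cum 312
  km 70 (N5, w=110) → cum 422
Optimal location: km 46.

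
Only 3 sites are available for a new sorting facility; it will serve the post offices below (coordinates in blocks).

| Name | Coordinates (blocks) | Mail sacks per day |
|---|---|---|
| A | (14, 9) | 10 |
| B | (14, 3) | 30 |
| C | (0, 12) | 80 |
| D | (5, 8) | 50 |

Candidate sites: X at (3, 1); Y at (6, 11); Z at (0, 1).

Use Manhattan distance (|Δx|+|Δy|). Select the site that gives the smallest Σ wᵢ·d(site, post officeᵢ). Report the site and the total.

Total weighted distance at each candidate:
  X (3, 1): total = 2150
  Y (6, 11): total = 1340
  Z (0, 1): total = 2180
Minimum is at Y with total 1340 blocks.

Y, total 1340 blocks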